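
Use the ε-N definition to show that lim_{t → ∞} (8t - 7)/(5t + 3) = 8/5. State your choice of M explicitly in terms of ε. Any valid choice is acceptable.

Let ε > 0 be given. We seek M > 0 such that t > M implies |(8t - 7)/(5t + 3) − (8/5)| < ε.
(8t - 7)/(5t + 3) − (8/5) = (5(8t - 7) − 8(5t + 3)) / (5(5t + 3)) = -59/(5(5t + 3)).
For t > 0 we have 5t + 3 > 5t, so |(8t - 7)/(5t + 3) − (8/5)| = 59/(5(5t + 3)) < 59/(5·5t) = (59/25)/t.
Thus |(8t - 7)/(5t + 3) − (8/5)| < ε whenever t > (59/25)/ε.
Take M = (59/25)/ε. If t > M then |(8t - 7)/(5t + 3) − (8/5)| < (59/25)/t < ε.

M = (59/25)/ε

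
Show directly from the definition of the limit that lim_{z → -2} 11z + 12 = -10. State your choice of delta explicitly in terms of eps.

delta = eps/11

Fix eps > 0. We need delta > 0 so that 0 < |z + 2| < delta implies |(11z + 12) + 10| < eps.
Since (11z + 12) + 10 = 11(z + 2), we have |(11z + 12) + 10| = 11|z + 2|.
So 11|z + 2| < eps exactly when |z + 2| < eps/11.
Choosing delta = eps/11 gives |(11z + 12) + 10| = 11|z + 2| < eps whenever |z + 2| < delta.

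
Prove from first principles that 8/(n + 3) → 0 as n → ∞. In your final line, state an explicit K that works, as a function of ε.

K = 8/ε

Fix ε > 0. For n ≥ 1, |8/(n + 3) − 0| = 8/(n + 3) ≤ 8/n.
We need 8/n < ε, i.e. n > 8/ε.
Take K = 8/ε. If n > K then |8/(n + 3)| ≤ 8/n < ε.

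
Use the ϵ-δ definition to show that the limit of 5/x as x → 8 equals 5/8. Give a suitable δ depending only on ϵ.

Let ϵ > 0. We seek δ > 0 such that 0 < |x − 8| < δ implies |5/x − (5/8)| < ϵ.
|5/x − (5/8)| = 5·|8 − x|/(8·|x|) = 5|x − 8|/(8|x|).
Require δ ≤ 4 so that |x| > 8 − 4 = 4, hence 8|x| > 32.
Then |5/x − (5/8)| < 5|x − 8|/32, which is < ϵ when |x − 8| < (32/5)ϵ.
Take δ = min(4, (32/5)ϵ). Then 0 < |x − 8| < δ gives both |x − 8| < 4 and |x − 8| < (32/5)ϵ, so |5/x − (5/8)| < ϵ.

δ = min(4, (32/5)ϵ)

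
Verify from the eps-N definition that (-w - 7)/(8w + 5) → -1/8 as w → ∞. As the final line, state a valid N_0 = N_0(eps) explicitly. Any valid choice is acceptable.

N_0 = (51/64)/eps

Let eps > 0 be given. We seek N_0 > 0 such that w > N_0 implies |(-w - 7)/(8w + 5) + 1/8| < eps.
(-w - 7)/(8w + 5) + 1/8 = (8(-w - 7) − (-1)(8w + 5)) / (8(8w + 5)) = -51/(8(8w + 5)).
For w > 0 we have 8w + 5 > 8w, so |(-w - 7)/(8w + 5) + 1/8| = 51/(8(8w + 5)) < 51/(8·8w) = (51/64)/w.
Thus |(-w - 7)/(8w + 5) + 1/8| < eps whenever w > (51/64)/eps.
Take N_0 = (51/64)/eps. If w > N_0 then |(-w - 7)/(8w + 5) + 1/8| < (51/64)/w < eps.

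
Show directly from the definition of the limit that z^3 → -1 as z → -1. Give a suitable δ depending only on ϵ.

δ = min(2, ϵ/13)

Let ϵ > 0. We seek δ > 0 with 0 < |z + 1| < δ ⇒ |z^3 + 1| < ϵ.
Factor: z^3 + 1 = (z + 1)(z^2 - z + 1), so |z^3 + 1| = |z + 1|·|z^2 - z + 1|.
Impose δ ≤ 2 so that |z| < 3; then |z^2 - z + 1| ≤ 13.
Hence |z^3 + 1| ≤ 13|z + 1|, which is < ϵ once |z + 1| < ϵ/13.
Take δ = min(2, ϵ/13). If 0 < |z + 1| < δ then both bounds hold and |z^3 + 1| ≤ 13|z + 1| < 13·(ϵ/13) = ϵ.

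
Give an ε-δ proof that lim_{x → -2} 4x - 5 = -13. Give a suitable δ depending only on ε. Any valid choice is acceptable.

Let ε > 0 be given. We need δ > 0 so that 0 < |x + 2| < δ implies |(4x - 5) + 13| < ε.
Since (4x - 5) + 13 = 4(x + 2), we have |(4x - 5) + 13| = 4|x + 2|.
So 4|x + 2| < ε exactly when |x + 2| < ε/4.
Choosing δ = ε/4 gives |(4x - 5) + 13| = 4|x + 2| < ε whenever |x + 2| < δ.

δ = ε/4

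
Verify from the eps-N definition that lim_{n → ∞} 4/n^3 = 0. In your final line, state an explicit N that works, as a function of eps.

Let eps > 0 be given. For n ≥ 1, |4/n^3 − 0| = 4/n^3.
4/n^3 < eps ⇔ n^3 > 4/eps ⇔ n > (4/eps)^{1/3}.
Take N = (4/eps)^{1/3}. Then n > N implies 4/n^3 < eps.

N = (4/eps)^{1/3}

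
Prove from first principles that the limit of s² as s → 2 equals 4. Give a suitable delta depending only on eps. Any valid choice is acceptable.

Suppose eps > 0. We seek delta > 0 with 0 < |s − 2| < delta ⇒ |s² − 4| < eps.
Factor: s² − 4 = (s − 2)(s + 2), so |s² − 4| = |s − 2|·|s + 2|.
Impose delta ≤ 2 so that |s| < 4; then |s + 2| ≤ 6.
Hence |s² − 4| ≤ 6|s − 2|, which is < eps once |s − 2| < eps/6.
Take delta = min(2, eps/6). If 0 < |s − 2| < delta then both bounds hold and |s² − 4| ≤ 6|s − 2| < 6·(eps/6) = eps.

delta = min(2, eps/6)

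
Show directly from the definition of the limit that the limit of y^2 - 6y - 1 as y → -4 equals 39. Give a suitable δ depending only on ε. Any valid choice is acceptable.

δ = min(1, ε/15)

Fix ε > 0. We want δ > 0 such that 0 < |y + 4| < δ implies |(y^2 - 6y - 1) − 39| < ε.
(y^2 - 6y - 1) − 39 = y^2 - 6y - 40 = (y + 4)(y - 10).
So |(y^2 - 6y - 1) − 39| = |y + 4|·|y - 10|.
Assume first that |y + 4| < 1, so |y| < 5. Then |y - 10| ≤ 5 + 10 = 15.
Hence |(y^2 - 6y - 1) − 39| ≤ 15|y + 4| < ε provided |y + 4| < ε/15.
Take δ = min(1, ε/15). Then 0 < |y + 4| < δ gives both |y + 4| < 1 and |y + 4| < ε/15, so |(y^2 - 6y - 1) − 39| < ε.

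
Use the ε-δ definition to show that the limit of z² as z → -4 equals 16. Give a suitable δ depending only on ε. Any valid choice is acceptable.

Fix ε > 0. We seek δ > 0 with 0 < |z + 4| < δ ⇒ |z² − 16| < ε.
Factor: z² − 16 = (z + 4)(z - 4), so |z² − 16| = |z + 4|·|z - 4|.
Restrict δ ≤ 1. Then |z + 4| < 1 gives |z| < 5, so by the triangle inequality |z - 4| ≤ 5 + 4 = 9.
Hence |z² − 16| ≤ 9|z + 4|, which is < ε once |z + 4| < ε/9.
Take δ = min(1, ε/9). If 0 < |z + 4| < δ then both bounds hold and |z² − 16| ≤ 9|z + 4| < 9·(ε/9) = ε.

δ = min(1, ε/9)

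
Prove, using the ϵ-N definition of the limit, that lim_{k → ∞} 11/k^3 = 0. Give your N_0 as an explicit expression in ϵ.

N_0 = (11/ϵ)^{1/3}

Fix ϵ > 0. For k ≥ 1, |11/k^3 − 0| = 11/k^3.
11/k^3 < ϵ ⇔ k^3 > 11/ϵ ⇔ k > (11/ϵ)^{1/3}.
Take N_0 = (11/ϵ)^{1/3}. Then k > N_0 implies 11/k^3 < ϵ.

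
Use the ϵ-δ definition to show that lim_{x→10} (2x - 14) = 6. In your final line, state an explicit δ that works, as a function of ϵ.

δ = ϵ/2

Let ϵ > 0. We need δ > 0 so that 0 < |x − 10| < δ implies |(2x - 14) − 6| < ϵ.
Since (2x - 14) − 6 = 2(x − 10), we have |(2x - 14) − 6| = 2|x − 10|.
Thus it suffices that |x − 10| < ϵ/2.
Take δ = ϵ/2. If 0 < |x − 10| < δ then |(2x - 14) − 6| = 2|x − 10| < 2·(ϵ/2) = ϵ.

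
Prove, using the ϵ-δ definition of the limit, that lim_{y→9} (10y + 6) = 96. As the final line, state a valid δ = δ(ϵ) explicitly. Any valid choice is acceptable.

Suppose ϵ > 0. We need δ > 0 so that 0 < |y − 9| < δ implies |(10y + 6) − 96| < ϵ.
Since (10y + 6) − 96 = 10(y − 9), we have |(10y + 6) − 96| = 10|y − 9|.
Thus it suffices that |y − 9| < ϵ/10.
Take δ = ϵ/10. If 0 < |y − 9| < δ then |(10y + 6) − 96| = 10|y − 9| < 10·(ϵ/10) = ϵ.

δ = ϵ/10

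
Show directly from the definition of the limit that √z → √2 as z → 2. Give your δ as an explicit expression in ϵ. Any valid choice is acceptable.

Fix ϵ > 0. We want δ > 0 such that 0 < |z − 2| < δ implies |√z − √2| < ϵ.
Rationalise: √z − √2 = (z − 2)/(√z + √2), so |√z − √2| = |z − 2|/(√z + √2).
Restrict δ ≤ 2 so that |z − 2| < 2 forces z > 0, and then √z + √2 > √2.
Hence |√z − √2| < |z − 2|/√2, which is < ϵ once |z − 2| < √2·ϵ.
Take δ = min(2, √2·ϵ). If 0 < |z − 2| < δ then z > 0 and |√z − √2| < |z − 2|/√2 < ϵ.

δ = min(2, √2·ϵ)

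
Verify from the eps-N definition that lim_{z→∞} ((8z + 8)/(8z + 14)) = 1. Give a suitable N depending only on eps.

N = (3/4)/eps

Fix eps > 0. We seek N > 0 such that z > N implies |(8z + 8)/(8z + 14) − 1| < eps.
(8z + 8)/(8z + 14) − 1 = (8(8z + 8) − 8(8z + 14)) / (8(8z + 14)) = -48/(8(8z + 14)).
For z > 0 we have 8z + 14 > 8z, so |(8z + 8)/(8z + 14) − 1| = 48/(8(8z + 14)) < 48/(8·8z) = (3/4)/z.
Thus |(8z + 8)/(8z + 14) − 1| < eps whenever z > (3/4)/eps.
Take N = (3/4)/eps. If z > N then |(8z + 8)/(8z + 14) − 1| < (3/4)/z < eps.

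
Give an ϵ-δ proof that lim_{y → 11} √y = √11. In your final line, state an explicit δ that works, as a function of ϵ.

Fix ϵ > 0. We want δ > 0 such that 0 < |y − 11| < δ implies |√y − √11| < ϵ.
Multiplying by the conjugate, |√y − √11| = |y − 11|/(√y + √11).
Restrict δ ≤ 11 so that |y − 11| < 11 forces y > 0, and then √y + √11 > √11.
Hence |√y − √11| < |y − 11|/√11, which is < ϵ once |y − 11| < √11·ϵ.
Take δ = min(11, √11·ϵ). If 0 < |y − 11| < δ then y > 0 and |√y − √11| < |y − 11|/√11 < ϵ.

δ = min(11, √11·ϵ)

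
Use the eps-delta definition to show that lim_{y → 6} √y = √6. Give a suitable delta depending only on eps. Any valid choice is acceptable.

delta = min(6, √6·eps)

Suppose eps > 0. We want delta > 0 such that 0 < |y − 6| < delta implies |√y − √6| < eps.
Rationalise: √y − √6 = (y − 6)/(√y + √6), so |√y − √6| = |y − 6|/(√y + √6).
Restrict delta ≤ 6 so that |y − 6| < 6 forces y > 0, and then √y + √6 > √6.
Hence |√y − √6| < |y − 6|/√6, which is < eps once |y − 6| < √6·eps.
Take delta = min(6, √6·eps). If 0 < |y − 6| < delta then y > 0 and |√y − √6| < |y − 6|/√6 < eps.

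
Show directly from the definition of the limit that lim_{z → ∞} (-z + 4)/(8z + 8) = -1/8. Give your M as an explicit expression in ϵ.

Let ϵ > 0 be given. We seek M > 0 such that z > M implies |(-z + 4)/(8z + 8) + 1/8| < ϵ.
(-z + 4)/(8z + 8) + 1/8 = (8(-z + 4) − (-1)(8z + 8)) / (8(8z + 8)) = 40/(8(8z + 8)).
For z > 0 we have 8z + 8 > 8z, so |(-z + 4)/(8z + 8) + 1/8| = 40/(8(8z + 8)) < 40/(8·8z) = (5/8)/z.
Thus |(-z + 4)/(8z + 8) + 1/8| < ϵ whenever z > (5/8)/ϵ.
Take M = (5/8)/ϵ. If z > M then |(-z + 4)/(8z + 8) + 1/8| < (5/8)/z < ϵ.

M = (5/8)/ϵ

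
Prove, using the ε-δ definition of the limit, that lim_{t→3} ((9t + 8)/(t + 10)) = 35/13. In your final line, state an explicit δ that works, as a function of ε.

Suppose ε > 0. We want δ > 0 with 0 < |t − 3| < δ ⇒ |(9t + 8)/(t + 10) − (35/13)| < ε.
Combining over a common denominator, (9t + 8)/(t + 10) − (35/13) = [(9t + 8)·13 − 35·(t + 10)] / [13·(t + 10)] = 82(t − 3) / (13(t + 10)).
So |(9t + 8)/(t + 10) − (35/13)| = 82|t − 3| / (13·|t + 10|).
Restrict δ ≤ 13/2. Then |t − 3| < 13/2 gives |t + 10| = |(t − 3) + 13| ≥ 13 − 13/2 = 13/2.
Hence |(9t + 8)/(t + 10) − (35/13)| < 82|t − 3|/(13·(13/2)) = (164/169)|t − 3|, which is < ε once |t − 3| < (169/164)ε.
Take δ = min(13/2, (169/164)ε). Then 0 < |t − 3| < δ forces both bounds, so |(9t + 8)/(t + 10) − (35/13)| < ε.

δ = min(13/2, (169/164)ε)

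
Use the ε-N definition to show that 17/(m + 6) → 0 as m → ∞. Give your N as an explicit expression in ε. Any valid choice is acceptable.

Let ε > 0 be given. For m ≥ 1, |17/(m + 6) − 0| = 17/(m + 6) ≤ 17/m.
We need 17/m < ε, i.e. m > 17/ε.
Take N = 17/ε. If m > N then |17/(m + 6)| ≤ 17/m < ε.

N = 17/ε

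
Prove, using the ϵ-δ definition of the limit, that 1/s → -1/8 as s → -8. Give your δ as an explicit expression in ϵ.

Suppose ϵ > 0. We seek δ > 0 such that 0 < |s + 8| < δ implies |1/s + 1/8| < ϵ.
|1/s + 1/8| = |-8 − s|/(8·|s|) = |s + 8|/(8|s|).
Require δ ≤ 4 so that |s| > 8 − 4 = 4, hence 8|s| > 32.
Then |1/s + 1/8| < |s + 8|/32, which is < ϵ when |s + 8| < 32ϵ.
Take δ = min(4, 32ϵ). Then 0 < |s + 8| < δ gives both |s + 8| < 4 and |s + 8| < 32ϵ, so |1/s + 1/8| < ϵ.

δ = min(4, 32ϵ)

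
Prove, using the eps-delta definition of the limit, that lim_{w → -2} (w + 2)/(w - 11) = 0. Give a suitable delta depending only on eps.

Suppose eps > 0. We want delta > 0 with 0 < |w + 2| < delta ⇒ |(w + 2)/(w - 11) − 0| < eps.
Combining over a common denominator, (w + 2)/(w - 11) − 0 = [(w + 2)·(-13) − 0·(w - 11)] / [(-13)·(w - 11)] = -13(w + 2) / ((-13)(w - 11)).
So |(w + 2)/(w - 11) − 0| = 13|w + 2| / (13·|w − 11|).
Require delta ≤ 13/2, so |w − 11| ≥ |-13| − |w + 2| > 13 − 13/2 = 13/2.
Hence |(w + 2)/(w - 11) − 0| < 13|w + 2|/(13·(13/2)) = (2/13)|w + 2|, which is < eps once |w + 2| < (13/2)eps.
Take delta = min(13/2, (13/2)eps). Then 0 < |w + 2| < delta forces both bounds, so |(w + 2)/(w - 11) − 0| < eps.

delta = min(13/2, (13/2)eps)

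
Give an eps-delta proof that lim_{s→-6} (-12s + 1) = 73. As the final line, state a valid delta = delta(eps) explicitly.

Suppose eps > 0. We need delta > 0 so that 0 < |s + 6| < delta implies |(-12s + 1) − 73| < eps.
|(-12s + 1) − 73| = |-12s - 72| = 12|s + 6|.
Thus it suffices that |s + 6| < eps/12.
Take delta = eps/12. If 0 < |s + 6| < delta then |(-12s + 1) − 73| = 12|s + 6| < 12·(eps/12) = eps.

delta = eps/12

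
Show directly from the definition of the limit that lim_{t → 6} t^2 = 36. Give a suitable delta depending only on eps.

Let eps > 0 be given. We seek delta > 0 with 0 < |t − 6| < delta ⇒ |t^2 − 36| < eps.
Factor: t^2 − 36 = (t − 6)(t + 6), so |t^2 − 36| = |t − 6|·|t + 6|.
Impose delta ≤ 1 so that |t| < 7; then |t + 6| ≤ 13.
Hence |t^2 − 36| ≤ 13|t − 6|, which is < eps once |t − 6| < eps/13.
Take delta = min(1, eps/13). If 0 < |t − 6| < delta then both bounds hold and |t^2 − 36| ≤ 13|t − 6| < 13·(eps/13) = eps.

delta = min(1, eps/13)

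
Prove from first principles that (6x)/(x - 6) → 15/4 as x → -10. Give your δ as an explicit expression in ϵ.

Let ϵ > 0 be given. We want δ > 0 with 0 < |x + 10| < δ ⇒ |(6x)/(x - 6) − (15/4)| < ϵ.
Combining over a common denominator, (6x)/(x - 6) − (15/4) = [(6x)·(-16) − (-60)·(x - 6)] / [(-16)·(x - 6)] = -36(x + 10) / ((-16)(x - 6)).
So |(6x)/(x - 6) − (15/4)| = 36|x + 10| / (16·|x − 6|).
Require δ ≤ 8, so |x − 6| ≥ |-16| − |x + 10| > 16 − 8 = 8.
Hence |(6x)/(x - 6) − (15/4)| < 36|x + 10|/(16·8) = (9/32)|x + 10|, which is < ϵ once |x + 10| < (32/9)ϵ.
Take δ = min(8, (32/9)ϵ). Then 0 < |x + 10| < δ forces both bounds, so |(6x)/(x - 6) − (15/4)| < ϵ.

δ = min(8, (32/9)ϵ)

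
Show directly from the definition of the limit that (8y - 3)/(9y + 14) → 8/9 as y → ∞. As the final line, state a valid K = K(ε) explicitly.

K = (139/81)/ε

Suppose ε > 0. We seek K > 0 such that y > K implies |(8y - 3)/(9y + 14) − (8/9)| < ε.
(8y - 3)/(9y + 14) − (8/9) = (9(8y - 3) − 8(9y + 14)) / (9(9y + 14)) = -139/(9(9y + 14)).
For y > 0 we have 9y + 14 > 9y, so |(8y - 3)/(9y + 14) − (8/9)| = 139/(9(9y + 14)) < 139/(9·9y) = (139/81)/y.
Thus |(8y - 3)/(9y + 14) − (8/9)| < ε whenever y > (139/81)/ε.
Take K = (139/81)/ε. If y > K then |(8y - 3)/(9y + 14) − (8/9)| < (139/81)/y < ε.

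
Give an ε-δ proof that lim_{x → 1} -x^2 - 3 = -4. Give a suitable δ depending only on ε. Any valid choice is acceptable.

δ = min(1, ε/3)

Suppose ε > 0. We want δ > 0 such that 0 < |x − 1| < δ implies |(-x^2 - 3) + 4| < ε.
(-x^2 - 3) + 4 = -x^2 + 1 = (x − 1)(-x - 1).
So |(-x^2 - 3) + 4| = |x − 1|·|-x - 1|.
Assume first that |x − 1| < 1, so |x| < 2. Then |-x - 1| ≤ 2 + 1 = 3.
Hence |(-x^2 - 3) + 4| ≤ 3|x − 1| < ε provided |x − 1| < ε/3.
Take δ = min(1, ε/3). Then 0 < |x − 1| < δ gives both |x − 1| < 1 and |x − 1| < ε/3, so |(-x^2 - 3) + 4| < ε.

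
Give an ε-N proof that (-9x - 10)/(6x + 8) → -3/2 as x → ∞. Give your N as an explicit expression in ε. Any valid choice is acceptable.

N = (1/3)/ε

Let ε > 0 be given. We seek N > 0 such that x > N implies |(-9x - 10)/(6x + 8) + 3/2| < ε.
(-9x - 10)/(6x + 8) + 3/2 = (6(-9x - 10) − (-9)(6x + 8)) / (6(6x + 8)) = 12/(6(6x + 8)).
For x > 0 we have 6x + 8 > 6x, so |(-9x - 10)/(6x + 8) + 3/2| = 12/(6(6x + 8)) < 12/(6·6x) = (1/3)/x.
Thus |(-9x - 10)/(6x + 8) + 3/2| < ε whenever x > (1/3)/ε.
Take N = (1/3)/ε. If x > N then |(-9x - 10)/(6x + 8) + 3/2| < (1/3)/x < ε.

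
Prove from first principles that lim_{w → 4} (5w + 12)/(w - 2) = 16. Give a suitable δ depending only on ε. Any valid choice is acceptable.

δ = min(1, (1/11)ε)

Fix ε > 0. We want δ > 0 with 0 < |w − 4| < δ ⇒ |(5w + 12)/(w - 2) − 16| < ε.
Combining over a common denominator, (5w + 12)/(w - 2) − 16 = [(5w + 12)·2 − 32·(w - 2)] / [2·(w - 2)] = -22(w − 4) / (2(w - 2)).
So |(5w + 12)/(w - 2) − 16| = 22|w − 4| / (2·|w − 2|).
Require δ ≤ 1, so |w − 2| ≥ |2| − |w − 4| > 2 − 1 = 1.
Hence |(5w + 12)/(w - 2) − 16| < 22|w − 4|/(2·1) = 11|w − 4|, which is < ε once |w − 4| < (1/11)ε.
Take δ = min(1, (1/11)ε). Then 0 < |w − 4| < δ forces both bounds, so |(5w + 12)/(w - 2) − 16| < ε.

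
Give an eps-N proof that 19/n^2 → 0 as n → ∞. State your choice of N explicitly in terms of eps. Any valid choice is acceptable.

N = (19/eps)^{1/2}

Suppose eps > 0. For n ≥ 1, |19/n^2 − 0| = 19/n^2.
19/n^2 < eps ⇔ n^2 > 19/eps ⇔ n > (19/eps)^{1/2}.
Take N = (19/eps)^{1/2}. Then n > N implies 19/n^2 < eps.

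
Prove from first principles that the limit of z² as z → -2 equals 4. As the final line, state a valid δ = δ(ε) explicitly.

δ = min(1, ε/5)

Let ε > 0 be given. We seek δ > 0 with 0 < |z + 2| < δ ⇒ |z² − 4| < ε.
Factor: z² − 4 = (z + 2)(z - 2), so |z² − 4| = |z + 2|·|z - 2|.
Restrict δ ≤ 1. Then |z + 2| < 1 gives |z| < 3, so by the triangle inequality |z - 2| ≤ 3 + 2 = 5.
Hence |z² − 4| ≤ 5|z + 2|, which is < ε once |z + 2| < ε/5.
Take δ = min(1, ε/5). If 0 < |z + 2| < δ then both bounds hold and |z² − 4| ≤ 5|z + 2| < 5·(ε/5) = ε.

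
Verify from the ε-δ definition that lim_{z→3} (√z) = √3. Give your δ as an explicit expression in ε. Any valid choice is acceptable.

δ = min(3, √3·ε)

Let ε > 0 be given. We want δ > 0 such that 0 < |z − 3| < δ implies |√z − √3| < ε.
Multiplying by the conjugate, |√z − √3| = |z − 3|/(√z + √3).
Restrict δ ≤ 3 so that |z − 3| < 3 forces z > 0, and then √z + √3 > √3.
Hence |√z − √3| < |z − 3|/√3, which is < ε once |z − 3| < √3·ε.
Take δ = min(3, √3·ε). If 0 < |z − 3| < δ then z > 0 and |√z − √3| < |z − 3|/√3 < ε.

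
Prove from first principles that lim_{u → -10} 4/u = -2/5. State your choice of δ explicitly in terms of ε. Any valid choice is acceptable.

Let ε > 0. We seek δ > 0 such that 0 < |u + 10| < δ implies |4/u + 2/5| < ε.
|4/u + 2/5| = 4·|-10 − u|/(10·|u|) = 4|u + 10|/(10|u|).
Require δ ≤ 5 so that |u| > 10 − 5 = 5, hence 10|u| > 50.
Then |4/u + 2/5| < 4|u + 10|/50, which is < ε when |u + 10| < (25/2)ε.
Take δ = min(5, (25/2)ε). Then 0 < |u + 10| < δ gives both |u + 10| < 5 and |u + 10| < (25/2)ε, so |4/u + 2/5| < ε.

δ = min(5, (25/2)ε)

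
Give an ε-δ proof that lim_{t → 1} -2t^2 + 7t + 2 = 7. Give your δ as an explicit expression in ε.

δ = min(2, ε/11)

Let ε > 0. We want δ > 0 such that 0 < |t − 1| < δ implies |(-2t^2 + 7t + 2) − 7| < ε.
(-2t^2 + 7t + 2) − 7 = -2t^2 + 7t - 5 = (t − 1)(-2t + 5).
So |(-2t^2 + 7t + 2) − 7| = |t − 1|·|-2t + 5|.
Assume first that |t − 1| < 2, so |t| < 3. Then |-2t + 5| ≤ 2·3 + 5 = 11.
Hence |(-2t^2 + 7t + 2) − 7| ≤ 11|t − 1| < ε provided |t − 1| < ε/11.
Take δ = min(2, ε/11). Then 0 < |t − 1| < δ gives both |t − 1| < 2 and |t − 1| < ε/11, so |(-2t^2 + 7t + 2) − 7| < ε.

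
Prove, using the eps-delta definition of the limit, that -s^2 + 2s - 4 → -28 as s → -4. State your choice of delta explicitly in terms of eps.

Let eps > 0 be given. We want delta > 0 such that 0 < |s + 4| < delta implies |(-s^2 + 2s - 4) + 28| < eps.
(-s^2 + 2s - 4) + 28 = -s^2 + 2s + 24 = (s + 4)(-s + 6).
So |(-s^2 + 2s - 4) + 28| = |s + 4|·|-s + 6|.
Assume first that |s + 4| < 2, so |s| < 6. Then |-s + 6| ≤ 6 + 6 = 12.
Hence |(-s^2 + 2s - 4) + 28| ≤ 12|s + 4| < eps provided |s + 4| < eps/12.
Choosing delta = min(2, eps/12) ensures both conditions, hence |(-s^2 + 2s - 4) + 28| < eps.

delta = min(2, eps/12)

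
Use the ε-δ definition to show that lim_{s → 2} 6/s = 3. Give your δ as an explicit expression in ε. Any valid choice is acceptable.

δ = min(1, (1/3)ε)

Let ε > 0 be given. We seek δ > 0 such that 0 < |s − 2| < δ implies |6/s − 3| < ε.
|6/s − 3| = 6·|2 − s|/(2·|s|) = 6|s − 2|/(2|s|).
Require δ ≤ 1 so that |s| > 2 − 1 = 1, hence 2|s| > 2.
Then |6/s − 3| < 6|s − 2|/2, which is < ε when |s − 2| < (1/3)ε.
Take δ = min(1, (1/3)ε). Then 0 < |s − 2| < δ gives both |s − 2| < 1 and |s − 2| < (1/3)ε, so |6/s − 3| < ε.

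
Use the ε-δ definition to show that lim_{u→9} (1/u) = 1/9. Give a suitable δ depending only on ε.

δ = min(9/2, (81/2)ε)

Fix ε > 0. We seek δ > 0 such that 0 < |u − 9| < δ implies |1/u − (1/9)| < ε.
|1/u − (1/9)| = |9 − u|/(9·|u|) = |u − 9|/(9|u|).
Restrict δ ≤ 9/2. Then |u − 9| < 9/2 gives |u| > 9/2, so 9|u| > 81/2.
Then |1/u − (1/9)| < |u − 9|/(81/2), which is < ε when |u − 9| < (81/2)ε.
Take δ = min(9/2, (81/2)ε). Then 0 < |u − 9| < δ gives both |u − 9| < 9/2 and |u − 9| < (81/2)ε, so |1/u − (1/9)| < ε.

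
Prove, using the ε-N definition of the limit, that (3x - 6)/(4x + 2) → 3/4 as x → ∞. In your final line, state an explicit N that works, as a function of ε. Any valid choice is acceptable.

Fix ε > 0. We seek N > 0 such that x > N implies |(3x - 6)/(4x + 2) − (3/4)| < ε.
(3x - 6)/(4x + 2) − (3/4) = (4(3x - 6) − 3(4x + 2)) / (4(4x + 2)) = -30/(4(4x + 2)).
For x > 0 we have 4x + 2 > 4x, so |(3x - 6)/(4x + 2) − (3/4)| = 30/(4(4x + 2)) < 30/(4·4x) = (15/8)/x.
Thus |(3x - 6)/(4x + 2) − (3/4)| < ε whenever x > (15/8)/ε.
Take N = (15/8)/ε. If x > N then |(3x - 6)/(4x + 2) − (3/4)| < (15/8)/x < ε.

N = (15/8)/ε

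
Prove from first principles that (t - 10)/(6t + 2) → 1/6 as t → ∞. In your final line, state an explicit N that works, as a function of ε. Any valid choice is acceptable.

Let ε > 0. We seek N > 0 such that t > N implies |(t - 10)/(6t + 2) − (1/6)| < ε.
(t - 10)/(6t + 2) − (1/6) = (6(t - 10) − (6t + 2)) / (6(6t + 2)) = -62/(6(6t + 2)).
For t > 0 we have 6t + 2 > 6t, so |(t - 10)/(6t + 2) − (1/6)| = 62/(6(6t + 2)) < 62/(6·6t) = (31/18)/t.
Thus |(t - 10)/(6t + 2) − (1/6)| < ε whenever t > (31/18)/ε.
Take N = (31/18)/ε. If t > N then |(t - 10)/(6t + 2) − (1/6)| < (31/18)/t < ε.

N = (31/18)/ε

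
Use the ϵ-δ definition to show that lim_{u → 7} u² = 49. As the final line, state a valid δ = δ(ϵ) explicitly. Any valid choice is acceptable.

δ = min(2, ϵ/16)

Suppose ϵ > 0. We seek δ > 0 with 0 < |u − 7| < δ ⇒ |u² − 49| < ϵ.
Factor: u² − 49 = (u − 7)(u + 7), so |u² − 49| = |u − 7|·|u + 7|.
Restrict δ ≤ 2. Then |u − 7| < 2 gives |u| < 9, so by the triangle inequality |u + 7| ≤ 9 + 7 = 16.
Hence |u² − 49| ≤ 16|u − 7|, which is < ϵ once |u − 7| < ϵ/16.
Take δ = min(2, ϵ/16). If 0 < |u − 7| < δ then both bounds hold and |u² − 49| ≤ 16|u − 7| < 16·(ϵ/16) = ϵ.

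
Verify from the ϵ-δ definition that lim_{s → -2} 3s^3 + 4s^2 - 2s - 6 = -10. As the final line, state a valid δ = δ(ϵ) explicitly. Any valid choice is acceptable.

δ = min(1, ϵ/35)

Let ϵ > 0 be given. We want δ > 0 such that 0 < |s + 2| < δ implies |(3s^3 + 4s^2 - 2s - 6) + 10| < ϵ.
(3s^3 + 4s^2 - 2s - 6) + 10 = 3s^3 + 4s^2 - 2s + 4 = (s + 2)(3s^2 - 2s + 2).
So |(3s^3 + 4s^2 - 2s - 6) + 10| = |s + 2|·|3s^2 - 2s + 2|.
Require δ ≤ 1. Then |s + 2| < 1 gives |s| < 3, and by the triangle inequality |3s^2 - 2s + 2| ≤ 3·3^2 + 2·3 + 2 = 35.
Hence |(3s^3 + 4s^2 - 2s - 6) + 10| ≤ 35|s + 2| < ϵ provided |s + 2| < ϵ/35.
Take δ = min(1, ϵ/35). Then 0 < |s + 2| < δ gives both |s + 2| < 1 and |s + 2| < ϵ/35, so |(3s^3 + 4s^2 - 2s - 6) + 10| < ϵ.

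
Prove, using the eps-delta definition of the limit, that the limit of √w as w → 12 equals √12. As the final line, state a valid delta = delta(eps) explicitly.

delta = min(12, √12·eps)

Let eps > 0. We want delta > 0 such that 0 < |w − 12| < delta implies |√w − √12| < eps.
Rationalise: √w − √12 = (w − 12)/(√w + √12), so |√w − √12| = |w − 12|/(√w + √12).
Restrict delta ≤ 12 so that |w − 12| < 12 forces w > 0, and then √w + √12 > √12.
Hence |√w − √12| < |w − 12|/√12, which is < eps once |w − 12| < √12·eps.
Take delta = min(12, √12·eps). If 0 < |w − 12| < delta then w > 0 and |√w − √12| < |w − 12|/√12 < eps.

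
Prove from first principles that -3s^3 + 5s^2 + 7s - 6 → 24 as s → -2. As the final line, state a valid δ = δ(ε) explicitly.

δ = min(1, ε/75)

Suppose ε > 0. We want δ > 0 such that 0 < |s + 2| < δ implies |(-3s^3 + 5s^2 + 7s - 6) − 24| < ε.
(-3s^3 + 5s^2 + 7s - 6) − 24 = -3s^3 + 5s^2 + 7s - 30 = (s + 2)(-3s^2 + 11s - 15).
So |(-3s^3 + 5s^2 + 7s - 6) − 24| = |s + 2|·|-3s^2 + 11s - 15|.
Require δ ≤ 1. Then |s + 2| < 1 gives |s| < 3, and by the triangle inequality |-3s^2 + 11s - 15| ≤ 3·3^2 + 11·3 + 15 = 75.
Hence |(-3s^3 + 5s^2 + 7s - 6) − 24| ≤ 75|s + 2| < ε provided |s + 2| < ε/75.
Choosing δ = min(1, ε/75) ensures both conditions, hence |(-3s^3 + 5s^2 + 7s - 6) − 24| < ε.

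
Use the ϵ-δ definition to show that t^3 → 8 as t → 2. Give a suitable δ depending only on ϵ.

Fix ϵ > 0. We seek δ > 0 with 0 < |t − 2| < δ ⇒ |t^3 − 8| < ϵ.
Factor: t^3 − 8 = (t − 2)(t^2 + 2t + 4), so |t^3 − 8| = |t − 2|·|t^2 + 2t + 4|.
Restrict δ ≤ 1. Then |t − 2| < 1 gives |t| < 3, so by the triangle inequality |t^2 + 2t + 4| ≤ 3^2 + 2·3 + 4 = 19.
Hence |t^3 − 8| ≤ 19|t − 2|, which is < ϵ once |t − 2| < ϵ/19.
Take δ = min(1, ϵ/19). If 0 < |t − 2| < δ then both bounds hold and |t^3 − 8| ≤ 19|t − 2| < 19·(ϵ/19) = ϵ.

δ = min(1, ϵ/19)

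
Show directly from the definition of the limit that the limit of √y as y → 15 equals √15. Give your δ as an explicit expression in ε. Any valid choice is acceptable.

Suppose ε > 0. We want δ > 0 such that 0 < |y − 15| < δ implies |√y − √15| < ε.
Multiplying by the conjugate, |√y − √15| = |y − 15|/(√y + √15).
Restrict δ ≤ 15 so that |y − 15| < 15 forces y > 0, and then √y + √15 > √15.
Hence |√y − √15| < |y − 15|/√15, which is < ε once |y − 15| < √15·ε.
Take δ = min(15, √15·ε). If 0 < |y − 15| < δ then y > 0 and |√y − √15| < |y − 15|/√15 < ε.

δ = min(15, √15·ε)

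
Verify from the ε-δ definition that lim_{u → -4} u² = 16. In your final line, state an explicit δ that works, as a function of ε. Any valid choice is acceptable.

Let ε > 0 be given. We seek δ > 0 with 0 < |u + 4| < δ ⇒ |u² − 16| < ε.
Factor: u² − 16 = (u + 4)(u - 4), so |u² − 16| = |u + 4|·|u - 4|.
Impose δ ≤ 2 so that |u| < 6; then |u - 4| ≤ 10.
Hence |u² − 16| ≤ 10|u + 4|, which is < ε once |u + 4| < ε/10.
Take δ = min(2, ε/10). If 0 < |u + 4| < δ then both bounds hold and |u² − 16| ≤ 10|u + 4| < 10·(ε/10) = ε.

δ = min(2, ε/10)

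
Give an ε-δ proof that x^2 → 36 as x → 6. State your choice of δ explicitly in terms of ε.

δ = min(2, ε/14)

Let ε > 0. We seek δ > 0 with 0 < |x − 6| < δ ⇒ |x^2 − 36| < ε.
Factor: x^2 − 36 = (x − 6)(x + 6), so |x^2 − 36| = |x − 6|·|x + 6|.
Impose δ ≤ 2 so that |x| < 8; then |x + 6| ≤ 14.
Hence |x^2 − 36| ≤ 14|x − 6|, which is < ε once |x − 6| < ε/14.
Take δ = min(2, ε/14). If 0 < |x − 6| < δ then both bounds hold and |x^2 − 36| ≤ 14|x − 6| < 14·(ε/14) = ε.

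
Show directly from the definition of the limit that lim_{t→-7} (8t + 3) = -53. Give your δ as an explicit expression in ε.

δ = ε/8

Fix ε > 0. We need δ > 0 so that 0 < |t + 7| < δ implies |(8t + 3) + 53| < ε.
|(8t + 3) + 53| = |8t + 56| = 8|t + 7|.
So 8|t + 7| < ε exactly when |t + 7| < ε/8.
Take δ = ε/8. If 0 < |t + 7| < δ then |(8t + 3) + 53| = 8|t + 7| < 8·(ε/8) = ε.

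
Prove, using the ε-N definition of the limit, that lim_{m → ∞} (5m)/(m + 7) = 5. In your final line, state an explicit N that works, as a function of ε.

Fix ε > 0. For m ≥ 1, |(5m)/(m + 7) − 5| = |-35|/((m + 7)) = 35/((m + 7)).
Since m + 7 ≥ m for m ≥ 1, this is ≤ 35/(m) = 35/m.
So |(5m)/(m + 7) − 5| < ε whenever m > 35/ε.
Take N = 35/ε. If m > N then |(5m)/(m + 7) − 5| ≤ 35/m < ε.

N = 35/ε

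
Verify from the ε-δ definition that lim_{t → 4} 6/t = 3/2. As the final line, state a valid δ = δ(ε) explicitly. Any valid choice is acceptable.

δ = min(2, (4/3)ε)

Let ε > 0. We seek δ > 0 such that 0 < |t − 4| < δ implies |6/t − (3/2)| < ε.
|6/t − (3/2)| = 6·|4 − t|/(4·|t|) = 6|t − 4|/(4|t|).
Require δ ≤ 2 so that |t| > 4 − 2 = 2, hence 4|t| > 8.
Then |6/t − (3/2)| < 6|t − 4|/8, which is < ε when |t − 4| < (4/3)ε.
Take δ = min(2, (4/3)ε). Then 0 < |t − 4| < δ gives both |t − 4| < 2 and |t − 4| < (4/3)ε, so |6/t − (3/2)| < ε.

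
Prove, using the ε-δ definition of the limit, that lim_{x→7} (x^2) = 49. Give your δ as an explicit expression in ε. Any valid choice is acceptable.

Suppose ε > 0. We seek δ > 0 with 0 < |x − 7| < δ ⇒ |x^2 − 49| < ε.
Factor: x^2 − 49 = (x − 7)(x + 7), so |x^2 − 49| = |x − 7|·|x + 7|.
Impose δ ≤ 2 so that |x| < 9; then |x + 7| ≤ 16.
Hence |x^2 − 49| ≤ 16|x − 7|, which is < ε once |x − 7| < ε/16.
Take δ = min(2, ε/16). If 0 < |x − 7| < δ then both bounds hold and |x^2 − 49| ≤ 16|x − 7| < 16·(ε/16) = ε.

δ = min(2, ε/16)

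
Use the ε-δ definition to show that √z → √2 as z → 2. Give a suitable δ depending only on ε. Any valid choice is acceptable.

δ = min(2, √2·ε)

Suppose ε > 0. We want δ > 0 such that 0 < |z − 2| < δ implies |√z − √2| < ε.
Multiplying by the conjugate, |√z − √2| = |z − 2|/(√z + √2).
Restrict δ ≤ 2 so that |z − 2| < 2 forces z > 0, and then √z + √2 > √2.
Hence |√z − √2| < |z − 2|/√2, which is < ε once |z − 2| < √2·ε.
Take δ = min(2, √2·ε). If 0 < |z − 2| < δ then z > 0 and |√z − √2| < |z − 2|/√2 < ε.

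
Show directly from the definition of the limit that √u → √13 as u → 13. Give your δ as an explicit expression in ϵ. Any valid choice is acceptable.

Let ϵ > 0 be given. We want δ > 0 such that 0 < |u − 13| < δ implies |√u − √13| < ϵ.
Multiplying by the conjugate, |√u − √13| = |u − 13|/(√u + √13).
Restrict δ ≤ 13 so that |u − 13| < 13 forces u > 0, and then √u + √13 > √13.
Hence |√u − √13| < |u − 13|/√13, which is < ϵ once |u − 13| < √13·ϵ.
Take δ = min(13, √13·ϵ). If 0 < |u − 13| < δ then u > 0 and |√u − √13| < |u − 13|/√13 < ϵ.

δ = min(13, √13·ϵ)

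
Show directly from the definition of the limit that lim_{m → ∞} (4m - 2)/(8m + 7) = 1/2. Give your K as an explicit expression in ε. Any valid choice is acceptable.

K = (11/16)/ε

Let ε > 0. For m ≥ 1, |(4m - 2)/(8m + 7) − (1/2)| = |-44|/(8(8m + 7)) = 44/(8(8m + 7)).
Since 8m + 7 ≥ 8m for m ≥ 1, this is ≤ 44/(8·8m) = (11/16)/m.
So |(4m - 2)/(8m + 7) − (1/2)| < ε whenever m > (11/16)/ε.
Take K = (11/16)/ε. If m > K then |(4m - 2)/(8m + 7) − (1/2)| ≤ (11/16)/m < ε.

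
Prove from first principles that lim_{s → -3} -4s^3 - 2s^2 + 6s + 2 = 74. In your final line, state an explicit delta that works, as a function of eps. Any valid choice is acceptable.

delta = min(1, eps/128)

Suppose eps > 0. We want delta > 0 such that 0 < |s + 3| < delta implies |(-4s^3 - 2s^2 + 6s + 2) − 74| < eps.
(-4s^3 - 2s^2 + 6s + 2) − 74 = -4s^3 - 2s^2 + 6s - 72 = (s + 3)(-4s^2 + 10s - 24).
So |(-4s^3 - 2s^2 + 6s + 2) − 74| = |s + 3|·|-4s^2 + 10s - 24|.
Assume first that |s + 3| < 1, so |s| < 4. Then |-4s^2 + 10s - 24| ≤ 4·4^2 + 10·4 + 24 = 128.
Hence |(-4s^3 - 2s^2 + 6s + 2) − 74| ≤ 128|s + 3| < eps provided |s + 3| < eps/128.
Take delta = min(1, eps/128). Then 0 < |s + 3| < delta gives both |s + 3| < 1 and |s + 3| < eps/128, so |(-4s^3 - 2s^2 + 6s + 2) − 74| < eps.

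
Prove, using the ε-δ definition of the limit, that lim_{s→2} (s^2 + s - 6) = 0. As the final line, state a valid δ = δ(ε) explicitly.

Let ε > 0. We want δ > 0 such that 0 < |s − 2| < δ implies |(s^2 + s - 6)| < ε.
(s^2 + s - 6) = s^2 + s - 6 = (s − 2)(s + 3).
So |(s^2 + s - 6)| = |s − 2|·|s + 3|.
Assume first that |s − 2| < 1, so |s| < 3. Then |s + 3| ≤ 3 + 3 = 6.
Hence |(s^2 + s - 6)| ≤ 6|s − 2| < ε provided |s − 2| < ε/6.
Take δ = min(1, ε/6). Then 0 < |s − 2| < δ gives both |s − 2| < 1 and |s − 2| < ε/6, so |(s^2 + s - 6)| < ε.

δ = min(1, ε/6)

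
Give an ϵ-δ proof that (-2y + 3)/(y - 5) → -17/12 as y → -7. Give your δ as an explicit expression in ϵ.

δ = min(6, (72/7)ϵ)

Let ϵ > 0 be given. We want δ > 0 with 0 < |y + 7| < δ ⇒ |(-2y + 3)/(y - 5) + 17/12| < ϵ.
Combining over a common denominator, (-2y + 3)/(y - 5) + 17/12 = [(-2y + 3)·(-12) − 17·(y - 5)] / [(-12)·(y - 5)] = 7(y + 7) / ((-12)(y - 5)).
So |(-2y + 3)/(y - 5) + 17/12| = 7|y + 7| / (12·|y − 5|).
Restrict δ ≤ 6. Then |y + 7| < 6 gives |y − 5| = |(y + 7) + (-12)| ≥ 12 − 6 = 6.
Hence |(-2y + 3)/(y - 5) + 17/12| < 7|y + 7|/(12·6) = (7/72)|y + 7|, which is < ϵ once |y + 7| < (72/7)ϵ.
Take δ = min(6, (72/7)ϵ). Then 0 < |y + 7| < δ forces both bounds, so |(-2y + 3)/(y - 5) + 17/12| < ϵ.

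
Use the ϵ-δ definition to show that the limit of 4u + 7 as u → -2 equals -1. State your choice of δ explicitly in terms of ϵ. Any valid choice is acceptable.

δ = ϵ/4

Suppose ϵ > 0. We need δ > 0 so that 0 < |u + 2| < δ implies |(4u + 7) + 1| < ϵ.
Since (4u + 7) + 1 = 4(u + 2), we have |(4u + 7) + 1| = 4|u + 2|.
Thus it suffices that |u + 2| < ϵ/4.
Take δ = ϵ/4. If 0 < |u + 2| < δ then |(4u + 7) + 1| = 4|u + 2| < 4·(ϵ/4) = ϵ.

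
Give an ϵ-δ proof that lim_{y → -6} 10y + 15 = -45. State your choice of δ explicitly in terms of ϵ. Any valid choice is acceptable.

Suppose ϵ > 0. We need δ > 0 so that 0 < |y + 6| < δ implies |(10y + 15) + 45| < ϵ.
|(10y + 15) + 45| = |10y + 60| = 10|y + 6|.
So 10|y + 6| < ϵ exactly when |y + 6| < ϵ/10.
Choosing δ = ϵ/10 gives |(10y + 15) + 45| = 10|y + 6| < ϵ whenever |y + 6| < δ.

δ = ϵ/10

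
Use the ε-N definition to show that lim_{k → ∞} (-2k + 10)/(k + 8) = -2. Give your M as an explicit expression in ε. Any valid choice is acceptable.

Suppose ε > 0. For k ≥ 1, |(-2k + 10)/(k + 8) + 2| = |26|/((k + 8)) = 26/((k + 8)).
Since k + 8 ≥ k for k ≥ 1, this is ≤ 26/(k) = 26/k.
So |(-2k + 10)/(k + 8) + 2| < ε whenever k > 26/ε.
Take M = 26/ε. If k > M then |(-2k + 10)/(k + 8) + 2| ≤ 26/k < ε.

M = 26/ε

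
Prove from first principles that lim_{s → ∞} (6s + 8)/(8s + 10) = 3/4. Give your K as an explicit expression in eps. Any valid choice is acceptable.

K = (1/16)/eps

Fix eps > 0. We seek K > 0 such that s > K implies |(6s + 8)/(8s + 10) − (3/4)| < eps.
(6s + 8)/(8s + 10) − (3/4) = (8(6s + 8) − 6(8s + 10)) / (8(8s + 10)) = 4/(8(8s + 10)).
For s > 0 we have 8s + 10 > 8s, so |(6s + 8)/(8s + 10) − (3/4)| = 4/(8(8s + 10)) < 4/(8·8s) = (1/16)/s.
Thus |(6s + 8)/(8s + 10) − (3/4)| < eps whenever s > (1/16)/eps.
Take K = (1/16)/eps. If s > K then |(6s + 8)/(8s + 10) − (3/4)| < (1/16)/s < eps.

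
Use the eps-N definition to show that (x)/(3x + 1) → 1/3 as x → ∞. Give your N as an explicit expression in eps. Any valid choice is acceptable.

N = (1/9)/eps

Fix eps > 0. We seek N > 0 such that x > N implies |(x)/(3x + 1) − (1/3)| < eps.
(x)/(3x + 1) − (1/3) = (3(x) − (3x + 1)) / (3(3x + 1)) = -1/(3(3x + 1)).
For x > 0 we have 3x + 1 > 3x, so |(x)/(3x + 1) − (1/3)| = 1/(3(3x + 1)) < 1/(3·3x) = (1/9)/x.
Thus |(x)/(3x + 1) − (1/3)| < eps whenever x > (1/9)/eps.
Take N = (1/9)/eps. If x > N then |(x)/(3x + 1) − (1/3)| < (1/9)/x < eps.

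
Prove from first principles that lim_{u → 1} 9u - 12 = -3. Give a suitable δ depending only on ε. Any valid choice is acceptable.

Fix ε > 0. We need δ > 0 so that 0 < |u − 1| < δ implies |(9u - 12) + 3| < ε.
|(9u - 12) + 3| = |9u - 9| = 9|u − 1|.
Thus it suffices that |u − 1| < ε/9.
Choosing δ = ε/9 gives |(9u - 12) + 3| = 9|u − 1| < ε whenever |u − 1| < δ.

δ = ε/9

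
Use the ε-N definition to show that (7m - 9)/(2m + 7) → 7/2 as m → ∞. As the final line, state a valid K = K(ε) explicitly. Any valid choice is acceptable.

Let ε > 0. For m ≥ 1, |(7m - 9)/(2m + 7) − (7/2)| = |-67|/(2(2m + 7)) = 67/(2(2m + 7)).
Since 2m + 7 ≥ 2m for m ≥ 1, this is ≤ 67/(2·2m) = (67/4)/m.
So |(7m - 9)/(2m + 7) − (7/2)| < ε whenever m > (67/4)/ε.
Take K = (67/4)/ε. If m > K then |(7m - 9)/(2m + 7) − (7/2)| ≤ (67/4)/m < ε.

K = (67/4)/ε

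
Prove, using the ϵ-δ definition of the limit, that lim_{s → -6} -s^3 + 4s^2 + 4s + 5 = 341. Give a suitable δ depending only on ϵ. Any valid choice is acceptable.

Suppose ϵ > 0. We want δ > 0 such that 0 < |s + 6| < δ implies |(-s^3 + 4s^2 + 4s + 5) − 341| < ϵ.
(-s^3 + 4s^2 + 4s + 5) − 341 = -s^3 + 4s^2 + 4s - 336 = (s + 6)(-s^2 + 10s - 56).
So |(-s^3 + 4s^2 + 4s + 5) − 341| = |s + 6|·|-s^2 + 10s - 56|.
Require δ ≤ 1. Then |s + 6| < 1 gives |s| < 7, and by the triangle inequality |-s^2 + 10s - 56| ≤ 7^2 + 10·7 + 56 = 175.
Hence |(-s^3 + 4s^2 + 4s + 5) − 341| ≤ 175|s + 6| < ϵ provided |s + 6| < ϵ/175.
Take δ = min(1, ϵ/175). Then 0 < |s + 6| < δ gives both |s + 6| < 1 and |s + 6| < ϵ/175, so |(-s^3 + 4s^2 + 4s + 5) − 341| < ϵ.

δ = min(1, ϵ/175)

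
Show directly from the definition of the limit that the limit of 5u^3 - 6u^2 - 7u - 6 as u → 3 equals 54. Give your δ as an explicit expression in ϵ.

δ = min(2, ϵ/190)

Fix ϵ > 0. We want δ > 0 such that 0 < |u − 3| < δ implies |(5u^3 - 6u^2 - 7u - 6) − 54| < ϵ.
(5u^3 - 6u^2 - 7u - 6) − 54 = 5u^3 - 6u^2 - 7u - 60 = (u − 3)(5u^2 + 9u + 20).
So |(5u^3 - 6u^2 - 7u - 6) − 54| = |u − 3|·|5u^2 + 9u + 20|.
Assume first that |u − 3| < 2, so |u| < 5. Then |5u^2 + 9u + 20| ≤ 5·5^2 + 9·5 + 20 = 190.
Hence |(5u^3 - 6u^2 - 7u - 6) − 54| ≤ 190|u − 3| < ϵ provided |u − 3| < ϵ/190.
Take δ = min(2, ϵ/190). Then 0 < |u − 3| < δ gives both |u − 3| < 2 and |u − 3| < ϵ/190, so |(5u^3 - 6u^2 - 7u - 6) − 54| < ϵ.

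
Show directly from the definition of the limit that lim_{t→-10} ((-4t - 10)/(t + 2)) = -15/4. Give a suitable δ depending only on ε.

δ = min(4, 16ε)

Fix ε > 0. We want δ > 0 with 0 < |t + 10| < δ ⇒ |(-4t - 10)/(t + 2) + 15/4| < ε.
Combining over a common denominator, (-4t - 10)/(t + 2) + 15/4 = [(-4t - 10)·(-8) − 30·(t + 2)] / [(-8)·(t + 2)] = 2(t + 10) / ((-8)(t + 2)).
So |(-4t - 10)/(t + 2) + 15/4| = 2|t + 10| / (8·|t + 2|).
Require δ ≤ 4, so |t + 2| ≥ |-8| − |t + 10| > 8 − 4 = 4.
Hence |(-4t - 10)/(t + 2) + 15/4| < 2|t + 10|/(8·4) = (1/16)|t + 10|, which is < ε once |t + 10| < 16ε.
Take δ = min(4, 16ε). Then 0 < |t + 10| < δ forces both bounds, so |(-4t - 10)/(t + 2) + 15/4| < ε.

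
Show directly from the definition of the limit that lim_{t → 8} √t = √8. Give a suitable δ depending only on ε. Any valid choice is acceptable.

δ = min(8, √8·ε)

Let ε > 0. We want δ > 0 such that 0 < |t − 8| < δ implies |√t − √8| < ε.
Rationalise: √t − √8 = (t − 8)/(√t + √8), so |√t − √8| = |t − 8|/(√t + √8).
Restrict δ ≤ 8 so that |t − 8| < 8 forces t > 0, and then √t + √8 > √8.
Hence |√t − √8| < |t − 8|/√8, which is < ε once |t − 8| < √8·ε.
Take δ = min(8, √8·ε). If 0 < |t − 8| < δ then t > 0 and |√t − √8| < |t − 8|/√8 < ε.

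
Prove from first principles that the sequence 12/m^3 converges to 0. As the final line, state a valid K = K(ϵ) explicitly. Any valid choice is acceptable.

K = (12/ϵ)^{1/3}

Let ϵ > 0 be given. For m ≥ 1, |12/m^3 − 0| = 12/m^3.
12/m^3 < ϵ ⇔ m^3 > 12/ϵ ⇔ m > (12/ϵ)^{1/3}.
Take K = (12/ϵ)^{1/3}. Then m > K implies 12/m^3 < ϵ.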